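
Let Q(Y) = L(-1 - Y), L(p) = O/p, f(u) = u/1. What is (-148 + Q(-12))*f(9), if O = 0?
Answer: -1332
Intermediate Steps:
f(u) = u (f(u) = u*1 = u)
L(p) = 0 (L(p) = 0/p = 0)
Q(Y) = 0
(-148 + Q(-12))*f(9) = (-148 + 0)*9 = -148*9 = -1332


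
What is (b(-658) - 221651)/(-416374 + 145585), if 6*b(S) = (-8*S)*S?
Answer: 2396809/812367 ≈ 2.9504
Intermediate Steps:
b(S) = -4*S²/3 (b(S) = ((-8*S)*S)/6 = (-8*S²)/6 = -4*S²/3)
(b(-658) - 221651)/(-416374 + 145585) = (-4/3*(-658)² - 221651)/(-416374 + 145585) = (-4/3*432964 - 221651)/(-270789) = (-1731856/3 - 221651)*(-1/270789) = -2396809/3*(-1/270789) = 2396809/812367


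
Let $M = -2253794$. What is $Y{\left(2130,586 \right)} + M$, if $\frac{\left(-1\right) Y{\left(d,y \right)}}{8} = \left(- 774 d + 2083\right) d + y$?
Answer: $28054731998$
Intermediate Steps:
$Y{\left(d,y \right)} = - 8 y - 8 d \left(2083 - 774 d\right)$ ($Y{\left(d,y \right)} = - 8 \left(\left(- 774 d + 2083\right) d + y\right) = - 8 \left(\left(2083 - 774 d\right) d + y\right) = - 8 \left(d \left(2083 - 774 d\right) + y\right) = - 8 \left(y + d \left(2083 - 774 d\right)\right) = - 8 y - 8 d \left(2083 - 774 d\right)$)
$Y{\left(2130,586 \right)} + M = \left(\left(-16664\right) 2130 - 4688 + 6192 \cdot 2130^{2}\right) - 2253794 = \left(-35494320 - 4688 + 6192 \cdot 4536900\right) - 2253794 = \left(-35494320 - 4688 + 28092484800\right) - 2253794 = 28056985792 - 2253794 = 28054731998$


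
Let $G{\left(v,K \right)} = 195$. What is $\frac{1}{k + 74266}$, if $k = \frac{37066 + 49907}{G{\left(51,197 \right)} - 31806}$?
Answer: $\frac{10537}{782511851} \approx 1.3466 \cdot 10^{-5}$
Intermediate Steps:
$k = - \frac{28991}{10537}$ ($k = \frac{37066 + 49907}{195 - 31806} = \frac{86973}{-31611} = 86973 \left(- \frac{1}{31611}\right) = - \frac{28991}{10537} \approx -2.7514$)
$\frac{1}{k + 74266} = \frac{1}{- \frac{28991}{10537} + 74266} = \frac{1}{\frac{782511851}{10537}} = \frac{10537}{782511851}$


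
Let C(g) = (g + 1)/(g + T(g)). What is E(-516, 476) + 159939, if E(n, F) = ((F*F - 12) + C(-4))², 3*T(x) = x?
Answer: 13140905195473/256 ≈ 5.1332e+10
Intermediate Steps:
T(x) = x/3
C(g) = 3*(1 + g)/(4*g) (C(g) = (g + 1)/(g + g/3) = (1 + g)/((4*g/3)) = (1 + g)*(3/(4*g)) = 3*(1 + g)/(4*g))
E(n, F) = (-183/16 + F²)² (E(n, F) = ((F*F - 12) + (¾)*(1 - 4)/(-4))² = ((F² - 12) + (¾)*(-¼)*(-3))² = ((-12 + F²) + 9/16)² = (-183/16 + F²)²)
E(-516, 476) + 159939 = (-183 + 16*476²)²/256 + 159939 = (-183 + 16*226576)²/256 + 159939 = (-183 + 3625216)²/256 + 159939 = (1/256)*3625033² + 159939 = (1/256)*13140864251089 + 159939 = 13140864251089/256 + 159939 = 13140905195473/256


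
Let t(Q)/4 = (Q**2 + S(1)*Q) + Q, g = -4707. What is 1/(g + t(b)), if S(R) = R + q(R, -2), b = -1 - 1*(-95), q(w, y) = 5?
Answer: 1/33269 ≈ 3.0058e-5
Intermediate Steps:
b = 94 (b = -1 + 95 = 94)
S(R) = 5 + R (S(R) = R + 5 = 5 + R)
t(Q) = 4*Q**2 + 28*Q (t(Q) = 4*((Q**2 + (5 + 1)*Q) + Q) = 4*((Q**2 + 6*Q) + Q) = 4*(Q**2 + 7*Q) = 4*Q**2 + 28*Q)
1/(g + t(b)) = 1/(-4707 + 4*94*(7 + 94)) = 1/(-4707 + 4*94*101) = 1/(-4707 + 37976) = 1/33269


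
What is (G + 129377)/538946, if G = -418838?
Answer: -289461/538946 ≈ -0.53709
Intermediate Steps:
(G + 129377)/538946 = (-418838 + 129377)/538946 = -289461*1/538946 = -289461/538946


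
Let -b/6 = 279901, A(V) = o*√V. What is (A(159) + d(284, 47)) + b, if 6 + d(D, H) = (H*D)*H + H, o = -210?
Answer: -1052009 - 210*√159 ≈ -1.0547e+6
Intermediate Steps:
A(V) = -210*√V
d(D, H) = -6 + H + D*H² (d(D, H) = -6 + ((H*D)*H + H) = -6 + ((D*H)*H + H) = -6 + (D*H² + H) = -6 + (H + D*H²) = -6 + H + D*H²)
b = -1679406 (b = -6*279901 = -1679406)
(A(159) + d(284, 47)) + b = (-210*√159 + (-6 + 47 + 284*47²)) - 1679406 = (-210*√159 + (-6 + 47 + 284*2209)) - 1679406 = (-210*√159 + (-6 + 47 + 627356)) - 1679406 = (-210*√159 + 627397) - 1679406 = (627397 - 210*√159) - 1679406 = -1052009 - 210*√159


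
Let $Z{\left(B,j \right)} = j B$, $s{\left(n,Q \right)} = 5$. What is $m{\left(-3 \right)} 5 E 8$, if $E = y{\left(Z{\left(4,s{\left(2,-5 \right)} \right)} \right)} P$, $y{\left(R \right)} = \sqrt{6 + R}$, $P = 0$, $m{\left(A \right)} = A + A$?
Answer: $0$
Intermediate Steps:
$m{\left(A \right)} = 2 A$
$Z{\left(B,j \right)} = B j$
$E = 0$ ($E = \sqrt{6 + 4 \cdot 5} \cdot 0 = \sqrt{6 + 20} \cdot 0 = \sqrt{26} \cdot 0 = 0$)
$m{\left(-3 \right)} 5 E 8 = 2 \left(-3\right) 5 \cdot 0 \cdot 8 = \left(-6\right) 5 \cdot 0 \cdot 8 = \left(-30\right) 0 \cdot 8 = 0 \cdot 8 = 0$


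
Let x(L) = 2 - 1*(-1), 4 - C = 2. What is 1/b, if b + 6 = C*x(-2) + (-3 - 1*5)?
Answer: -⅛ ≈ -0.12500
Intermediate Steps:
C = 2 (C = 4 - 1*2 = 4 - 2 = 2)
x(L) = 3 (x(L) = 2 + 1 = 3)
b = -8 (b = -6 + (2*3 + (-3 - 1*5)) = -6 + (6 + (-3 - 5)) = -6 + (6 - 8) = -6 - 2 = -8)
1/b = 1/(-8) = -⅛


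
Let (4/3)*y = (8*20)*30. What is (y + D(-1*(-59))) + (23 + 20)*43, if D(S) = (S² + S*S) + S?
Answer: 12470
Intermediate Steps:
D(S) = S + 2*S² (D(S) = (S² + S²) + S = 2*S² + S = S + 2*S²)
y = 3600 (y = 3*((8*20)*30)/4 = 3*(160*30)/4 = (¾)*4800 = 3600)
(y + D(-1*(-59))) + (23 + 20)*43 = (3600 + (-1*(-59))*(1 + 2*(-1*(-59)))) + (23 + 20)*43 = (3600 + 59*(1 + 2*59)) + 43*43 = (3600 + 59*(1 + 118)) + 1849 = (3600 + 59*119) + 1849 = (3600 + 7021) + 1849 = 10621 + 1849 = 12470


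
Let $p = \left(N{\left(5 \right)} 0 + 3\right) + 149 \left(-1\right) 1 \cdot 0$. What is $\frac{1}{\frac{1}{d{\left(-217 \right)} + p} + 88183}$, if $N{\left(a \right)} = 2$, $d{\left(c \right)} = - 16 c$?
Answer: $\frac{3475}{306435926} \approx 1.134 \cdot 10^{-5}$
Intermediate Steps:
$p = 3$ ($p = \left(2 \cdot 0 + 3\right) + 149 \left(-1\right) 1 \cdot 0 = \left(0 + 3\right) + 149 \left(\left(-1\right) 0\right) = 3 + 149 \cdot 0 = 3 + 0 = 3$)
$\frac{1}{\frac{1}{d{\left(-217 \right)} + p} + 88183} = \frac{1}{\frac{1}{\left(-16\right) \left(-217\right) + 3} + 88183} = \frac{1}{\frac{1}{3472 + 3} + 88183} = \frac{1}{\frac{1}{3475} + 88183} = \frac{1}{\frac{306435926}{3475}} = \frac{3475}{306435926}$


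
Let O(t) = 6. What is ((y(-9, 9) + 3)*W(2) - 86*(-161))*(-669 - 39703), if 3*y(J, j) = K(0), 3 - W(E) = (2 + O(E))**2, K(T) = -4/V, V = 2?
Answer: -1659733292/3 ≈ -5.5324e+8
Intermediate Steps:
K(T) = -2 (K(T) = -4/2 = -4*1/2 = -2)
W(E) = -61 (W(E) = 3 - (2 + 6)**2 = 3 - 1*8**2 = 3 - 1*64 = 3 - 64 = -61)
y(J, j) = -2/3 (y(J, j) = (1/3)*(-2) = -2/3)
((y(-9, 9) + 3)*W(2) - 86*(-161))*(-669 - 39703) = ((-2/3 + 3)*(-61) - 86*(-161))*(-669 - 39703) = ((7/3)*(-61) + 13846)*(-40372) = (-427/3 + 13846)*(-40372) = (41111/3)*(-40372) = -1659733292/3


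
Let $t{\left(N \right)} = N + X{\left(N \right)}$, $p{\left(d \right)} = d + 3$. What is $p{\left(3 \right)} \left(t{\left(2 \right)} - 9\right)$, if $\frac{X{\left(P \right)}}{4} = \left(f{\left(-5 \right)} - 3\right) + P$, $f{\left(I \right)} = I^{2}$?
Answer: $534$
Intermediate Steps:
$p{\left(d \right)} = 3 + d$
$X{\left(P \right)} = 88 + 4 P$ ($X{\left(P \right)} = 4 \left(\left(\left(-5\right)^{2} - 3\right) + P\right) = 4 \left(\left(25 - 3\right) + P\right) = 4 \left(22 + P\right) = 88 + 4 P$)
$t{\left(N \right)} = 88 + 5 N$ ($t{\left(N \right)} = N + \left(88 + 4 N\right) = 88 + 5 N$)
$p{\left(3 \right)} \left(t{\left(2 \right)} - 9\right) = \left(3 + 3\right) \left(\left(88 + 5 \cdot 2\right) - 9\right) = 6 \left(\left(88 + 10\right) - 9\right) = 6 \left(98 - 9\right) = 6 \cdot 89 = 534$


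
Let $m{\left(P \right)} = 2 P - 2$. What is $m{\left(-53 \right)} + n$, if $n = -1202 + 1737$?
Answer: $427$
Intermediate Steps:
$m{\left(P \right)} = -2 + 2 P$
$n = 535$
$m{\left(-53 \right)} + n = \left(-2 + 2 \left(-53\right)\right) + 535 = \left(-2 - 106\right) + 535 = -108 + 535 = 427$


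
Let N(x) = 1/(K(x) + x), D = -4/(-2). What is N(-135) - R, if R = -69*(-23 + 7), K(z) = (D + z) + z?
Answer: -444913/403 ≈ -1104.0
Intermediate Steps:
D = 2 (D = -4*(-½) = 2)
K(z) = 2 + 2*z (K(z) = (2 + z) + z = 2 + 2*z)
N(x) = 1/(2 + 3*x) (N(x) = 1/((2 + 2*x) + x) = 1/(2 + 3*x))
R = 1104 (R = -69*(-16) = 1104)
N(-135) - R = 1/(2 + 3*(-135)) - 1*1104 = 1/(2 - 405) - 1104 = 1/(-403) - 1104 = -1/403 - 1104 = -444913/403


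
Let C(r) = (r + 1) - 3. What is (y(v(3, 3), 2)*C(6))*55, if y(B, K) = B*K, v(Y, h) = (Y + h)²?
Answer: 15840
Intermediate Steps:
C(r) = -2 + r (C(r) = (1 + r) - 3 = -2 + r)
(y(v(3, 3), 2)*C(6))*55 = (((3 + 3)²*2)*(-2 + 6))*55 = ((6²*2)*4)*55 = ((36*2)*4)*55 = (72*4)*55 = 288*55 = 15840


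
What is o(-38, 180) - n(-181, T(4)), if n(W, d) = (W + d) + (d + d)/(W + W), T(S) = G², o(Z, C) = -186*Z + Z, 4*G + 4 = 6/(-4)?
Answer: 20877611/2896 ≈ 7209.1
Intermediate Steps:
G = -11/8 (G = -1 + (6/(-4))/4 = -1 + (6*(-¼))/4 = -1 + (¼)*(-3/2) = -1 - 3/8 = -11/8 ≈ -1.3750)
o(Z, C) = -185*Z
T(S) = 121/64 (T(S) = (-11/8)² = 121/64)
n(W, d) = W + d + d/W (n(W, d) = (W + d) + (2*d)/((2*W)) = (W + d) + (2*d)*(1/(2*W)) = (W + d) + d/W = W + d + d/W)
o(-38, 180) - n(-181, T(4)) = -185*(-38) - (-181 + 121/64 + (121/64)/(-181)) = 7030 - (-181 + 121/64 + (121/64)*(-1/181)) = 7030 - (-181 + 121/64 - 121/11584) = 7030 - 1*(-518731/2896) = 7030 + 518731/2896 = 20877611/2896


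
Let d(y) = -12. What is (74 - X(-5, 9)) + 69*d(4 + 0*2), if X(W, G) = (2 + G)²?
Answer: -875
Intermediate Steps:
(74 - X(-5, 9)) + 69*d(4 + 0*2) = (74 - (2 + 9)²) + 69*(-12) = (74 - 1*11²) - 828 = (74 - 1*121) - 828 = (74 - 121) - 828 = -47 - 828 = -875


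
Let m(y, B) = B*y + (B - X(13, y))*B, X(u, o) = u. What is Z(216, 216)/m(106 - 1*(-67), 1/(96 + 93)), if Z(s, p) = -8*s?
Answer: -61725888/30241 ≈ -2041.1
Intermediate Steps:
m(y, B) = B*y + B*(-13 + B) (m(y, B) = B*y + (B - 1*13)*B = B*y + (B - 13)*B = B*y + (-13 + B)*B = B*y + B*(-13 + B))
Z(216, 216)/m(106 - 1*(-67), 1/(96 + 93)) = (-8*216)/(((-13 + 1/(96 + 93) + (106 - 1*(-67)))/(96 + 93))) = -1728*189/(-13 + 1/189 + (106 + 67)) = -1728*189/(-13 + 1/189 + 173) = -1728/((1/189)*(30241/189)) = -1728/30241/35721 = -1728*35721/30241 = -61725888/30241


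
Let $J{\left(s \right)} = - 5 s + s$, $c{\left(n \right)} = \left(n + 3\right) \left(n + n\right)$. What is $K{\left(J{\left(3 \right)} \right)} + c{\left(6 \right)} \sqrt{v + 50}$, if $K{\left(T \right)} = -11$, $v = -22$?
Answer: $-11 + 216 \sqrt{7} \approx 560.48$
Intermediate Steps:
$c{\left(n \right)} = 2 n \left(3 + n\right)$ ($c{\left(n \right)} = \left(3 + n\right) 2 n = 2 n \left(3 + n\right)$)
$J{\left(s \right)} = - 4 s$
$K{\left(J{\left(3 \right)} \right)} + c{\left(6 \right)} \sqrt{v + 50} = -11 + 2 \cdot 6 \left(3 + 6\right) \sqrt{-22 + 50} = -11 + 2 \cdot 6 \cdot 9 \sqrt{28} = -11 + 108 \cdot 2 \sqrt{7} = -11 + 216 \sqrt{7}$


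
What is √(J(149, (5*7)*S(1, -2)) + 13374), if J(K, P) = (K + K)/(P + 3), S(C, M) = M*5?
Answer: 4*√100640410/347 ≈ 115.64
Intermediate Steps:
S(C, M) = 5*M
J(K, P) = 2*K/(3 + P) (J(K, P) = (2*K)/(3 + P) = 2*K/(3 + P))
√(J(149, (5*7)*S(1, -2)) + 13374) = √(2*149/(3 + (5*7)*(5*(-2))) + 13374) = √(2*149/(3 + 35*(-10)) + 13374) = √(2*149/(3 - 350) + 13374) = √(2*149/(-347) + 13374) = √(2*149*(-1/347) + 13374) = √(-298/347 + 13374) = √(4640480/347) = 4*√100640410/347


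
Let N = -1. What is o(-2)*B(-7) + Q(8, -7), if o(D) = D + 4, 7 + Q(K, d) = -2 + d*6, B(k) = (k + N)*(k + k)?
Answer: 173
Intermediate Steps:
B(k) = 2*k*(-1 + k) (B(k) = (k - 1)*(k + k) = (-1 + k)*(2*k) = 2*k*(-1 + k))
Q(K, d) = -9 + 6*d (Q(K, d) = -7 + (-2 + d*6) = -7 + (-2 + 6*d) = -9 + 6*d)
o(D) = 4 + D
o(-2)*B(-7) + Q(8, -7) = (4 - 2)*(2*(-7)*(-1 - 7)) + (-9 + 6*(-7)) = 2*(2*(-7)*(-8)) + (-9 - 42) = 2*112 - 51 = 224 - 51 = 173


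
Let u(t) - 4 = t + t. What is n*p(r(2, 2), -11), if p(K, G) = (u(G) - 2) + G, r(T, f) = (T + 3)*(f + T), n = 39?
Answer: -1209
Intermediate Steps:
r(T, f) = (3 + T)*(T + f)
u(t) = 4 + 2*t (u(t) = 4 + (t + t) = 4 + 2*t)
p(K, G) = 2 + 3*G (p(K, G) = ((4 + 2*G) - 2) + G = (2 + 2*G) + G = 2 + 3*G)
n*p(r(2, 2), -11) = 39*(2 + 3*(-11)) = 39*(2 - 33) = 39*(-31) = -1209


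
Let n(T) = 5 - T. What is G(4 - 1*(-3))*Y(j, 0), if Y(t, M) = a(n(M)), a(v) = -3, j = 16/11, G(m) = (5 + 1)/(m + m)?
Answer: -9/7 ≈ -1.2857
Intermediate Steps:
G(m) = 3/m (G(m) = 6/((2*m)) = 6*(1/(2*m)) = 3/m)
j = 16/11 (j = 16*(1/11) = 16/11 ≈ 1.4545)
Y(t, M) = -3
G(4 - 1*(-3))*Y(j, 0) = (3/(4 - 1*(-3)))*(-3) = (3/(4 + 3))*(-3) = (3/7)*(-3) = -9/7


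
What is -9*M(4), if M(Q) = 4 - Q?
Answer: 0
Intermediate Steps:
-9*M(4) = -9*(4 - 1*4) = -9*(4 - 4) = -9*0 = 0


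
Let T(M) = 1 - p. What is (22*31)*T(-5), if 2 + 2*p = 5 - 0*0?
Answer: -341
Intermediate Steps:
p = 3/2 (p = -1 + (5 - 0*0)/2 = -1 + (5 - 1*0)/2 = -1 + (5 + 0)/2 = -1 + (½)*5 = -1 + 5/2 = 3/2 ≈ 1.5000)
T(M) = -½ (T(M) = 1 - 1*3/2 = 1 - 3/2 = -½)
(22*31)*T(-5) = (22*31)*(-½) = 682*(-½) = -341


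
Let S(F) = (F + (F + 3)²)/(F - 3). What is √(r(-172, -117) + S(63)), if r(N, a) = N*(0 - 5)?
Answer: √93365/10 ≈ 30.556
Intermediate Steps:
r(N, a) = -5*N (r(N, a) = N*(-5) = -5*N)
S(F) = (F + (3 + F)²)/(-3 + F)
√(r(-172, -117) + S(63)) = √(-5*(-172) + (63 + (3 + 63)²)/(-3 + 63)) = √(860 + (63 + 66²)/60) = √(860 + (63 + 4356)/60) = √(860 + (1/60)*4419) = √(860 + 1473/20) = √(18673/20) = √93365/10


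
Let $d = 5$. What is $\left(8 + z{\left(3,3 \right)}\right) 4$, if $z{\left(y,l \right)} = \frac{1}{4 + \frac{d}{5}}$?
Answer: $\frac{164}{5} \approx 32.8$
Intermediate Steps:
$z{\left(y,l \right)} = \frac{1}{5}$ ($z{\left(y,l \right)} = \frac{1}{4 + \frac{5}{5}} = \frac{1}{4 + 5 \cdot \frac{1}{5}} = \frac{1}{4 + 1} = \frac{1}{5}$)
$\left(8 + z{\left(3,3 \right)}\right) 4 = \left(8 + \frac{1}{5}\right) 4 = \frac{41}{5} \cdot 4 = \frac{164}{5}$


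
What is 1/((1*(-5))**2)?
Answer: 1/25 ≈ 0.040000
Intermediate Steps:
1/((1*(-5))**2) = 1/((-5)**2) = 1/25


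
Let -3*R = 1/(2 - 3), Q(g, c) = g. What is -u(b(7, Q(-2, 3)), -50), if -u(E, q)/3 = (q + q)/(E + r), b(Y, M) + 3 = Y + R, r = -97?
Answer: 450/139 ≈ 3.2374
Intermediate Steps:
R = ⅓ (R = -1/(3*(2 - 3)) = -⅓/(-1) = -⅓*(-1) = ⅓ ≈ 0.33333)
b(Y, M) = -8/3 + Y (b(Y, M) = -3 + (Y + ⅓) = -3 + (⅓ + Y) = -8/3 + Y)
u(E, q) = -6*q/(-97 + E) (u(E, q) = -3*(q + q)/(E - 97) = -3*2*q/(-97 + E) = -6*q/(-97 + E))
-u(b(7, Q(-2, 3)), -50) = -(-6)*(-50)/(-97 + (-8/3 + 7)) = -(-6)*(-50)/(-97 + 13/3) = -(-6)*(-50)/(-278/3) = -(-6)*(-50)*(-3)/278 = -1*(-450/139) = 450/139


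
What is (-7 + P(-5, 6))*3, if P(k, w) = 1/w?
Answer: -41/2 ≈ -20.500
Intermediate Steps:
P(k, w) = 1/w
(-7 + P(-5, 6))*3 = (-7 + 1/6)*3 = -41/6*3 = -41/2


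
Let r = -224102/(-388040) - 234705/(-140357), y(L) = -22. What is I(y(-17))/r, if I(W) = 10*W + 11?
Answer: -63949456340/688366363 ≈ -92.900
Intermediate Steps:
I(W) = 11 + 10*W
r = 688366363/305978260 (r = -224102*(-1/388040) - 234705*(-1/140357) = 1259/2180 + 234705/140357 = 688366363/305978260 ≈ 2.2497)
I(y(-17))/r = (11 + 10*(-22))/(688366363/305978260) = (11 - 220)*(305978260/688366363) = -209*305978260/688366363 = -63949456340/688366363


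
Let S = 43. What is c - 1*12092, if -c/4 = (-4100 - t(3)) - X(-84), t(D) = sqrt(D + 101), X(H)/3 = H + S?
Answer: 3816 + 8*sqrt(26) ≈ 3856.8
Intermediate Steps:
X(H) = 129 + 3*H (X(H) = 3*(H + 43) = 3*(43 + H) = 129 + 3*H)
t(D) = sqrt(101 + D)
c = 15908 + 8*sqrt(26) (c = -4*((-4100 - sqrt(101 + 3)) - (129 + 3*(-84))) = -4*((-4100 - sqrt(104)) - (129 - 252)) = -4*((-4100 - 2*sqrt(26)) - 1*(-123)) = -4*((-4100 - 2*sqrt(26)) + 123) = -4*(-3977 - 2*sqrt(26)) = 15908 + 8*sqrt(26) ≈ 15949.)
c - 1*12092 = (15908 + 8*sqrt(26)) - 1*12092 = (15908 + 8*sqrt(26)) - 12092 = 3816 + 8*sqrt(26)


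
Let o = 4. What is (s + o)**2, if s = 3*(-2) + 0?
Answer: 4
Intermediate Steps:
s = -6 (s = -6 + 0 = -6)
(s + o)**2 = (-6 + 4)**2 = (-2)**2 = 4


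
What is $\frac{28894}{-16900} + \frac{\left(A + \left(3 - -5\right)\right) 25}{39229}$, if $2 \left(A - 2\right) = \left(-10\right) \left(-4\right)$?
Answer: $- \frac{560403863}{331485050} \approx -1.6906$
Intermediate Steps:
$A = 22$ ($A = 2 + \frac{\left(-10\right) \left(-4\right)}{2} = 2 + \frac{1}{2} \cdot 40 = 2 + 20 = 22$)
$\frac{28894}{-16900} + \frac{\left(A + \left(3 - -5\right)\right) 25}{39229} = \frac{28894}{-16900} + \frac{\left(22 + \left(3 - -5\right)\right) 25}{39229} = 28894 \left(- \frac{1}{16900}\right) + \left(22 + \left(3 + 5\right)\right) 25 \cdot \frac{1}{39229} = - \frac{14447}{8450} + \left(22 + 8\right) 25 \cdot \frac{1}{39229} = - \frac{14447}{8450} + 30 \cdot 25 \cdot \frac{1}{39229} = - \frac{14447}{8450} + 750 \cdot \frac{1}{39229} = - \frac{14447}{8450} + \frac{750}{39229} = - \frac{560403863}{331485050}$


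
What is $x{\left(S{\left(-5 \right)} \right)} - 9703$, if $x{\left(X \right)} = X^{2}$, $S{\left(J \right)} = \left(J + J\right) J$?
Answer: $-7203$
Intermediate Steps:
$S{\left(J \right)} = 2 J^{2}$ ($S{\left(J \right)} = 2 J J = 2 J^{2}$)
$x{\left(S{\left(-5 \right)} \right)} - 9703 = \left(2 \left(-5\right)^{2}\right)^{2} - 9703 = \left(2 \cdot 25\right)^{2} - 9703 = 50^{2} - 9703 = 2500 - 9703 = -7203$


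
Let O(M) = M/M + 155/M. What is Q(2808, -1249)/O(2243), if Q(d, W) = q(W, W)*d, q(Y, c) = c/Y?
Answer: 3149172/1199 ≈ 2626.5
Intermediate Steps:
Q(d, W) = d (Q(d, W) = (W/W)*d = 1*d = d)
O(M) = 1 + 155/M
Q(2808, -1249)/O(2243) = 2808/(((155 + 2243)/2243)) = 2808/(((1/2243)*2398)) = 2808/(2398/2243) = 2808*(2243/2398) = 3149172/1199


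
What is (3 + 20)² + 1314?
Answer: 1843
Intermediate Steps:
(3 + 20)² + 1314 = 23² + 1314 = 529 + 1314 = 1843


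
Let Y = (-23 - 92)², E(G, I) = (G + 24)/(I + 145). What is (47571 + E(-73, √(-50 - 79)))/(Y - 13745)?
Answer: (-47571*√129 + 6897746*I)/(520*(√129 - 145*I)) ≈ -91.482 - 5.0595e-5*I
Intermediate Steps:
E(G, I) = (24 + G)/(145 + I)
Y = 13225 (Y = (-115)² = 13225)
(47571 + E(-73, √(-50 - 79)))/(Y - 13745) = (47571 + (24 - 73)/(145 + √(-50 - 79)))/(13225 - 13745) = (47571 - 49/(145 + √(-129)))/(-520) = (47571 - 49/(145 + I*√129))*(-1/520) = -47571/520 + 49/(520*(145 + I*√129))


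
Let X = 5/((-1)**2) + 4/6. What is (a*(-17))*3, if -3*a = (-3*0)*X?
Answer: 0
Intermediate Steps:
X = 17/3 (X = 5/1 + 4*(1/6) = 5*1 + 2/3 = 5 + 2/3 = 17/3 ≈ 5.6667)
a = 0 (a = -(-3*0)*17/(3*3) = -0*17/3 = -1/3*0 = 0)
(a*(-17))*3 = (0*(-17))*3 = 0*3 = 0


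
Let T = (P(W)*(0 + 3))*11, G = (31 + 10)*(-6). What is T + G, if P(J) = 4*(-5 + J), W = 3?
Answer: -510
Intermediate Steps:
P(J) = -20 + 4*J
G = -246 (G = 41*(-6) = -246)
T = -264 (T = ((-20 + 4*3)*(0 + 3))*11 = ((-20 + 12)*3)*11 = -8*3*11 = -24*11 = -264)
T + G = -264 - 246 = -510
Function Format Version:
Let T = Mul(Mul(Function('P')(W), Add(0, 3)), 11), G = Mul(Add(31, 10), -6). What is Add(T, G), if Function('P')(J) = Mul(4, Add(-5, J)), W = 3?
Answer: -510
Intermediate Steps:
Function('P')(J) = Add(-20, Mul(4, J))
G = -246 (G = Mul(41, -6) = -246)
T = -264 (T = Mul(Mul(Add(-20, Mul(4, 3)), Add(0, 3)), 11) = Mul(Mul(Add(-20, 12), 3), 11) = Mul(Mul(-8, 3), 11) = Mul(-24, 11) = -264)
Add(T, G) = Add(-264, -246) = -510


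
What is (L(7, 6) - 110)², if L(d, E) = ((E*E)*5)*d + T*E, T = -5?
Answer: 1254400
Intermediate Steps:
L(d, E) = -5*E + 5*d*E² (L(d, E) = ((E*E)*5)*d - 5*E = (E²*5)*d - 5*E = (5*E²)*d - 5*E = 5*d*E² - 5*E = -5*E + 5*d*E²)
(L(7, 6) - 110)² = (5*6*(-1 + 6*7) - 110)² = (5*6*(-1 + 42) - 110)² = (5*6*41 - 110)² = (1230 - 110)² = 1120² = 1254400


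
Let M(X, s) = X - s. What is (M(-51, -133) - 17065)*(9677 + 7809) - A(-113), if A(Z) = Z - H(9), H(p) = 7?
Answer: -296964618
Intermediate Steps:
A(Z) = -7 + Z (A(Z) = Z - 1*7 = Z - 7 = -7 + Z)
(M(-51, -133) - 17065)*(9677 + 7809) - A(-113) = ((-51 - 1*(-133)) - 17065)*(9677 + 7809) - (-7 - 113) = ((-51 + 133) - 17065)*17486 - 1*(-120) = (82 - 17065)*17486 + 120 = -16983*17486 + 120 = -296964738 + 120 = -296964618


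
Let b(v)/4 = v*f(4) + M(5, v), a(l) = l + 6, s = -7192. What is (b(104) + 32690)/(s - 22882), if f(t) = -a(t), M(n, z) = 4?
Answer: -14273/15037 ≈ -0.94919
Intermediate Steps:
a(l) = 6 + l
f(t) = -6 - t (f(t) = -(6 + t) = -6 - t)
b(v) = 16 - 40*v (b(v) = 4*(v*(-6 - 1*4) + 4) = 4*(v*(-6 - 4) + 4) = 4*(v*(-10) + 4) = 4*(-10*v + 4) = 4*(4 - 10*v) = 16 - 40*v)
(b(104) + 32690)/(s - 22882) = ((16 - 40*104) + 32690)/(-7192 - 22882) = ((16 - 4160) + 32690)/(-30074) = (-4144 + 32690)*(-1/30074) = 28546*(-1/30074) = -14273/15037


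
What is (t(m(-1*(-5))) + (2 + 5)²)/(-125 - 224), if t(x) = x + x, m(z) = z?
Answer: -59/349 ≈ -0.16905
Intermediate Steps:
t(x) = 2*x
(t(m(-1*(-5))) + (2 + 5)²)/(-125 - 224) = (2*(-1*(-5)) + (2 + 5)²)/(-125 - 224) = (2*5 + 7²)/(-349) = (10 + 49)*(-1/349) = 59*(-1/349) = -59/349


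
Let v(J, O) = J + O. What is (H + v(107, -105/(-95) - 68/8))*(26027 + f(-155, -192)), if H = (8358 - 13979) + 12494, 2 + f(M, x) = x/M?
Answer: 1068862358253/5890 ≈ 1.8147e+8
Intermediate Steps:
f(M, x) = -2 + x/M
H = 6873 (H = -5621 + 12494 = 6873)
(H + v(107, -105/(-95) - 68/8))*(26027 + f(-155, -192)) = (6873 + (107 + (-105/(-95) - 68/8)))*(26027 + (-2 - 192/(-155))) = (6873 + (107 + (-105*(-1/95) - 68*⅛)))*(26027 + (-2 - 192*(-1/155))) = (6873 + (107 + (21/19 - 17/2)))*(26027 + (-2 + 192/155)) = (6873 + (107 - 281/38))*(26027 - 118/155) = (6873 + 3785/38)*(4034067/155) = (264959/38)*(4034067/155) = 1068862358253/5890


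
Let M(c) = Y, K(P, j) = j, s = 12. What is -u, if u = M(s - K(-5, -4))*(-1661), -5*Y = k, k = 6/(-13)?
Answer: 9966/65 ≈ 153.32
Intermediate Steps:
k = -6/13 (k = 6*(-1/13) = -6/13 ≈ -0.46154)
Y = 6/65 (Y = -⅕*(-6/13) = 6/65 ≈ 0.092308)
M(c) = 6/65
u = -9966/65 (u = (6/65)*(-1661) = -9966/65 ≈ -153.32)
-u = -1*(-9966/65) = 9966/65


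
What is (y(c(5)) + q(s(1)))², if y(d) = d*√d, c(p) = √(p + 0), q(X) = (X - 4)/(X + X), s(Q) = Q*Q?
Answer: (3 - 2*5^(¾))²/4 ≈ 3.3992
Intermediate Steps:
s(Q) = Q²
q(X) = (-4 + X)/(2*X) (q(X) = (-4 + X)/((2*X)) = (-4 + X)*(1/(2*X)) = (-4 + X)/(2*X))
c(p) = √p
y(d) = d^(3/2)
(y(c(5)) + q(s(1)))² = ((√5)^(3/2) + (-4 + 1²)/(2*(1²)))² = (5^(¾) + (½)*(-4 + 1)/1)² = (5^(¾) + (½)*1*(-3))² = (5^(¾) - 3/2)² = (-3/2 + 5^(¾))²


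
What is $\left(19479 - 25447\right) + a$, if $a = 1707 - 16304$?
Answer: $-20565$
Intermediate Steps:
$a = -14597$ ($a = 1707 - 16304 = -14597$)
$\left(19479 - 25447\right) + a = \left(19479 - 25447\right) - 14597 = -5968 - 14597 = -20565$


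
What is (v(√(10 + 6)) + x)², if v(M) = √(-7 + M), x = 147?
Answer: (147 + I*√3)² ≈ 21606.0 + 509.2*I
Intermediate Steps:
(v(√(10 + 6)) + x)² = (√(-7 + √(10 + 6)) + 147)² = (√(-7 + √16) + 147)² = (√(-7 + 4) + 147)² = (√(-3) + 147)² = (I*√3 + 147)² = (147 + I*√3)²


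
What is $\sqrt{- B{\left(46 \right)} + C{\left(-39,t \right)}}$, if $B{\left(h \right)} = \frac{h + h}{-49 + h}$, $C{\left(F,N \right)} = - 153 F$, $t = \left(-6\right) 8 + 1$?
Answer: $\frac{\sqrt{53979}}{3} \approx 77.445$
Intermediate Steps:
$t = -47$ ($t = -48 + 1 = -47$)
$B{\left(h \right)} = \frac{2 h}{-49 + h}$
$\sqrt{- B{\left(46 \right)} + C{\left(-39,t \right)}} = \sqrt{- \frac{2 \cdot 46}{-49 + 46} - -5967} = \sqrt{- \frac{2 \cdot 46}{-3} + 5967} = \sqrt{- \frac{2 \cdot 46 \left(-1\right)}{3} + 5967} = \sqrt{\left(-1\right) \left(- \frac{92}{3}\right) + 5967} = \sqrt{\frac{92}{3} + 5967} = \sqrt{\frac{17993}{3}} = \frac{\sqrt{53979}}{3}$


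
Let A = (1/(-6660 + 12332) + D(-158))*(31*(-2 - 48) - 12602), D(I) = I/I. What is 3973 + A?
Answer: -7218680/709 ≈ -10182.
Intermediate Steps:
D(I) = 1
A = -10035537/709 (A = (1/(-6660 + 12332) + 1)*(31*(-2 - 48) - 12602) = (1/5672 + 1)*(31*(-50) - 12602) = (1/5672 + 1)*(-1550 - 12602) = (5673/5672)*(-14152) = -10035537/709 ≈ -14155.)
3973 + A = 3973 - 10035537/709 = -7218680/709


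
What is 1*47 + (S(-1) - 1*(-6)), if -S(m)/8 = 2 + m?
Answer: 45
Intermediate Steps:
S(m) = -16 - 8*m (S(m) = -8*(2 + m) = -16 - 8*m)
1*47 + (S(-1) - 1*(-6)) = 1*47 + ((-16 - 8*(-1)) - 1*(-6)) = 47 + ((-16 + 8) + 6) = 47 + (-8 + 6) = 47 - 2 = 45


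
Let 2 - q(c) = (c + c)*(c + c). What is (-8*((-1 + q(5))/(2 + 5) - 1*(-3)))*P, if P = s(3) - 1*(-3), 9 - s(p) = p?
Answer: 5616/7 ≈ 802.29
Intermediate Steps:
s(p) = 9 - p
q(c) = 2 - 4*c² (q(c) = 2 - (c + c)*(c + c) = 2 - 2*c*2*c = 2 - 4*c²)
P = 9 (P = (9 - 1*3) - 1*(-3) = (9 - 3) + 3 = 6 + 3 = 9)
(-8*((-1 + q(5))/(2 + 5) - 1*(-3)))*P = -8*((-1 + (2 - 4*5²))/(2 + 5) - 1*(-3))*9 = -8*((-1 + (2 - 4*25))/7 + 3)*9 = -8*((-1 + (2 - 100))*(⅐) + 3)*9 = -8*((-1 - 98)*(⅐) + 3)*9 = -8*(-99*⅐ + 3)*9 = -8*(-99/7 + 3)*9 = -8*(-78/7)*9 = (624/7)*9 = 5616/7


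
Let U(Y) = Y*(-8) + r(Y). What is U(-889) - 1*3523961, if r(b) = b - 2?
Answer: -3517740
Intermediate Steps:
r(b) = -2 + b
U(Y) = -2 - 7*Y (U(Y) = Y*(-8) + (-2 + Y) = -8*Y + (-2 + Y) = -2 - 7*Y)
U(-889) - 1*3523961 = (-2 - 7*(-889)) - 1*3523961 = (-2 + 6223) - 3523961 = 6221 - 3523961 = -3517740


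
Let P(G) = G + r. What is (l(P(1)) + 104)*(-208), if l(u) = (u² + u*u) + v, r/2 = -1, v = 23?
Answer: -26832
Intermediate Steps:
r = -2 (r = 2*(-1) = -2)
P(G) = -2 + G (P(G) = G - 2 = -2 + G)
l(u) = 23 + 2*u² (l(u) = (u² + u*u) + 23 = (u² + u²) + 23 = 2*u² + 23 = 23 + 2*u²)
(l(P(1)) + 104)*(-208) = ((23 + 2*(-2 + 1)²) + 104)*(-208) = ((23 + 2*(-1)²) + 104)*(-208) = ((23 + 2*1) + 104)*(-208) = ((23 + 2) + 104)*(-208) = (25 + 104)*(-208) = 129*(-208) = -26832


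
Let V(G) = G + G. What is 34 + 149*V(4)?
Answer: 1226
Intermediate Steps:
V(G) = 2*G
34 + 149*V(4) = 34 + 149*(2*4) = 34 + 149*8 = 34 + 1192 = 1226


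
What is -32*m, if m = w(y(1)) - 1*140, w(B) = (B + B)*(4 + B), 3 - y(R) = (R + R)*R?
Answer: 4160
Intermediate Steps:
y(R) = 3 - 2*R² (y(R) = 3 - (R + R)*R = 3 - 2*R*R = 3 - 2*R²)
w(B) = 2*B*(4 + B) (w(B) = (2*B)*(4 + B) = 2*B*(4 + B))
m = -130 (m = 2*(3 - 2*1²)*(4 + (3 - 2*1²)) - 1*140 = 2*(3 - 2*1)*(4 + (3 - 2*1)) - 140 = 2*(3 - 2)*(4 + (3 - 2)) - 140 = 2*1*(4 + 1) - 140 = 2*1*5 - 140 = 10 - 140 = -130)
-32*m = -32*(-130) = 4160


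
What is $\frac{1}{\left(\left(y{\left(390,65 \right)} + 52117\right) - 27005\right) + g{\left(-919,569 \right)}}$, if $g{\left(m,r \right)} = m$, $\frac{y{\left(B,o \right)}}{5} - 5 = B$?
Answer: $\frac{1}{26168} \approx 3.8215 \cdot 10^{-5}$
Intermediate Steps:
$y{\left(B,o \right)} = 25 + 5 B$
$\frac{1}{\left(\left(y{\left(390,65 \right)} + 52117\right) - 27005\right) + g{\left(-919,569 \right)}} = \frac{1}{\left(\left(\left(25 + 5 \cdot 390\right) + 52117\right) - 27005\right) - 919} = \frac{1}{\left(\left(\left(25 + 1950\right) + 52117\right) - 27005\right) - 919} = \frac{1}{\left(\left(1975 + 52117\right) - 27005\right) - 919} = \frac{1}{\left(54092 - 27005\right) - 919} = \frac{1}{27087 - 919} = \frac{1}{26168}$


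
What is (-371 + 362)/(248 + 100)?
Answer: -3/116 ≈ -0.025862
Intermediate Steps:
(-371 + 362)/(248 + 100) = -9/348 = -9*1/348 = -3/116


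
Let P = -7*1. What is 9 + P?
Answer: 2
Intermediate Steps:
P = -7
9 + P = 9 - 7 = 2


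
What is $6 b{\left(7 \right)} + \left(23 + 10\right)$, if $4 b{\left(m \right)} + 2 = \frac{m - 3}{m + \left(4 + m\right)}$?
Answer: $\frac{91}{3} \approx 30.333$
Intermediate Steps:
$b{\left(m \right)} = - \frac{1}{2} + \frac{-3 + m}{4 \left(4 + 2 m\right)}$ ($b{\left(m \right)} = - \frac{1}{2} + \frac{\left(m - 3\right) \frac{1}{m + \left(4 + m\right)}}{4} = - \frac{1}{2} + \frac{\left(-3 + m\right) \frac{1}{4 + 2 m}}{4} = - \frac{1}{2} + \frac{\frac{1}{4 + 2 m} \left(-3 + m\right)}{4} = - \frac{1}{2} + \frac{-3 + m}{4 \left(4 + 2 m\right)}$)
$6 b{\left(7 \right)} + \left(23 + 10\right) = 6 \frac{-11 - 21}{8 \left(2 + 7\right)} + \left(23 + 10\right) = 6 \frac{-11 - 21}{8 \cdot 9} + 33 = 6 \cdot \frac{1}{8} \cdot \frac{1}{9} \left(-32\right) + 33 = 6 \left(- \frac{4}{9}\right) + 33 = - \frac{8}{3} + 33 = \frac{91}{3}$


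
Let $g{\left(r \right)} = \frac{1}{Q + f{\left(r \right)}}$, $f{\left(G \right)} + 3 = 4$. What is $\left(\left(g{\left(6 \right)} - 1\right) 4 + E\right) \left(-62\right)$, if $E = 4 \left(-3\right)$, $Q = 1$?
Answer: $868$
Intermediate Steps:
$f{\left(G \right)} = 1$ ($f{\left(G \right)} = -3 + 4 = 1$)
$g{\left(r \right)} = \frac{1}{2}$ ($g{\left(r \right)} = \frac{1}{1 + 1} = \frac{1}{2}$)
$E = -12$
$\left(\left(g{\left(6 \right)} - 1\right) 4 + E\right) \left(-62\right) = \left(\left(\frac{1}{2} - 1\right) 4 - 12\right) \left(-62\right) = \left(\left(- \frac{1}{2}\right) 4 - 12\right) \left(-62\right) = \left(-2 - 12\right) \left(-62\right) = \left(-14\right) \left(-62\right) = 868$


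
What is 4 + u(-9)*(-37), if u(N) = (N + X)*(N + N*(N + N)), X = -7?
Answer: 90580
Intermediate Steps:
u(N) = (-7 + N)*(N + 2*N²) (u(N) = (N - 7)*(N + N*(N + N)) = (-7 + N)*(N + N*(2*N)) = (-7 + N)*(N + 2*N²))
4 + u(-9)*(-37) = 4 - 9*(-7 - 13*(-9) + 2*(-9)²)*(-37) = 4 - 9*(-7 + 117 + 2*81)*(-37) = 4 - 9*(-7 + 117 + 162)*(-37) = 4 - 9*272*(-37) = 4 - 2448*(-37) = 4 + 90576 = 90580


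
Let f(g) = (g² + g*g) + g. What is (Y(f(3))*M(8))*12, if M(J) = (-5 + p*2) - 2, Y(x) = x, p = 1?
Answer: -1260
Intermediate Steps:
f(g) = g + 2*g² (f(g) = (g² + g²) + g = 2*g² + g = g + 2*g²)
M(J) = -5 (M(J) = (-5 + 1*2) - 2 = (-5 + 2) - 2 = -3 - 2 = -5)
(Y(f(3))*M(8))*12 = ((3*(1 + 2*3))*(-5))*12 = ((3*(1 + 6))*(-5))*12 = ((3*7)*(-5))*12 = (21*(-5))*12 = -105*12 = -1260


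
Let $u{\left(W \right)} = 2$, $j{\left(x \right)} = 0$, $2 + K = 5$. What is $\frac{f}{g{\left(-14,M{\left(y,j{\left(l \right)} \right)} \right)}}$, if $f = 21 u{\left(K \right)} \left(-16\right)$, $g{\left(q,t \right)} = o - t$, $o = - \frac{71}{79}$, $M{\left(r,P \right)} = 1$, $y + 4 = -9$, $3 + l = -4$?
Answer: $\frac{8848}{25} \approx 353.92$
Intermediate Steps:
$l = -7$ ($l = -3 - 4 = -7$)
$K = 3$ ($K = -2 + 5 = 3$)
$y = -13$ ($y = -4 - 9 = -13$)
$o = - \frac{71}{79}$ ($o = \left(-71\right) \frac{1}{79} = - \frac{71}{79} \approx -0.89873$)
$g{\left(q,t \right)} = - \frac{71}{79} - t$
$f = -672$ ($f = 21 \cdot 2 \left(-16\right) = 42 \left(-16\right) = -672$)
$\frac{f}{g{\left(-14,M{\left(y,j{\left(l \right)} \right)} \right)}} = - \frac{672}{- \frac{71}{79} - 1} = - \frac{672}{- \frac{150}{79}} = \left(-672\right) \left(- \frac{79}{150}\right) = \frac{8848}{25}$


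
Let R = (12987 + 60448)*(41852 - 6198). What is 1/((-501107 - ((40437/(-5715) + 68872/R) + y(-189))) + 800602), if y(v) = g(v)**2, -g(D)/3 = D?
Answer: -33251793923/731104680338245 ≈ -4.5482e-5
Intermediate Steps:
g(D) = -3*D
R = 2618251490 (R = 73435*35654 = 2618251490)
y(v) = 9*v**2 (y(v) = (-3*v)**2 = 9*v**2)
1/((-501107 - ((40437/(-5715) + 68872/R) + y(-189))) + 800602) = 1/((-501107 - ((40437/(-5715) + 68872/2618251490) + 9*(-189)**2)) + 800602) = 1/((-501107 - ((40437*(-1/5715) + 68872*(1/2618251490)) + 9*35721)) + 800602) = 1/((-501107 - ((-4493/635 + 34436/1309125745) + 321489)) + 800602) = 1/((-501107 - (-235275204217/33251793923 + 321489)) + 800602) = 1/((-501107 - 1*10689850701307130/33251793923) + 800602) = 1/((-501107 - 10689850701307130/33251793923) + 800602) = 1/(-27352557398679891/33251793923 + 800602) = 1/(-731104680338245/33251793923) = -33251793923/731104680338245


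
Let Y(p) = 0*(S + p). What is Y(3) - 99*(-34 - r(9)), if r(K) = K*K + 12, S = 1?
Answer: 12573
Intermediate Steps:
r(K) = 12 + K² (r(K) = K² + 12 = 12 + K²)
Y(p) = 0 (Y(p) = 0*(1 + p) = 0)
Y(3) - 99*(-34 - r(9)) = 0 - 99*(-34 - (12 + 9²)) = 0 - 99*(-34 - (12 + 81)) = 0 - 99*(-34 - 1*93) = 0 - 99*(-34 - 93) = 0 - 99*(-127) = 0 + 12573 = 12573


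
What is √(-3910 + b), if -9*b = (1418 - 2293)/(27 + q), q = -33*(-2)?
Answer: I*√304276935/279 ≈ 62.522*I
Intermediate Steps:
q = 66
b = 875/837 (b = -(1418 - 2293)/(9*(27 + 66)) = -(-875)/(9*93) = -⅑*(-875/93) = 875/837 ≈ 1.0454)
√(-3910 + b) = √(-3910 + 875/837) = √(-3271795/837) = I*√304276935/279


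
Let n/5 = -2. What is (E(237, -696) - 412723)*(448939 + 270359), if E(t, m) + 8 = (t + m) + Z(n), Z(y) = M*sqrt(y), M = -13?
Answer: -297206740620 - 9350874*I*sqrt(10) ≈ -2.9721e+11 - 2.957e+7*I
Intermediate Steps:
n = -10 (n = 5*(-2) = -10)
Z(y) = -13*sqrt(y)
E(t, m) = -8 + m + t - 13*I*sqrt(10) (E(t, m) = -8 + ((t + m) - 13*I*sqrt(10)) = -8 + ((m + t) - 13*I*sqrt(10)) = -8 + (m + t - 13*I*sqrt(10)) = -8 + m + t - 13*I*sqrt(10))
(E(237, -696) - 412723)*(448939 + 270359) = ((-8 - 696 + 237 - 13*I*sqrt(10)) - 412723)*(448939 + 270359) = ((-467 - 13*I*sqrt(10)) - 412723)*719298 = (-413190 - 13*I*sqrt(10))*719298 = -297206740620 - 9350874*I*sqrt(10)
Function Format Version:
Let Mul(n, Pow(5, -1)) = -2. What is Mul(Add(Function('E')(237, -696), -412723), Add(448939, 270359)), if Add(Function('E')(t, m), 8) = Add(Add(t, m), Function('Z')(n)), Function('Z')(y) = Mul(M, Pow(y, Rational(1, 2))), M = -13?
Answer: Add(-297206740620, Mul(-9350874, I, Pow(10, Rational(1, 2)))) ≈ Add(-2.9721e+11, Mul(-2.9570e+7, I))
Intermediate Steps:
n = -10 (n = Mul(5, -2) = -10)
Function('Z')(y) = Mul(-13, Pow(y, Rational(1, 2)))
Function('E')(t, m) = Add(-8, m, t, Mul(-13, I, Pow(10, Rational(1, 2)))) (Function('E')(t, m) = Add(-8, Add(Add(t, m), Mul(-13, Pow(-10, Rational(1, 2))))) = Add(-8, Add(Add(m, t), Mul(-13, Mul(I, Pow(10, Rational(1, 2)))))) = Add(-8, Add(Add(m, t), Mul(-13, I, Pow(10, Rational(1, 2))))) = Add(-8, Add(m, t, Mul(-13, I, Pow(10, Rational(1, 2))))) = Add(-8, m, t, Mul(-13, I, Pow(10, Rational(1, 2)))))
Mul(Add(Function('E')(237, -696), -412723), Add(448939, 270359)) = Mul(Add(Add(-8, -696, 237, Mul(-13, I, Pow(10, Rational(1, 2)))), -412723), Add(448939, 270359)) = Mul(Add(Add(-467, Mul(-13, I, Pow(10, Rational(1, 2)))), -412723), 719298) = Mul(Add(-413190, Mul(-13, I, Pow(10, Rational(1, 2)))), 719298) = Add(-297206740620, Mul(-9350874, I, Pow(10, Rational(1, 2))))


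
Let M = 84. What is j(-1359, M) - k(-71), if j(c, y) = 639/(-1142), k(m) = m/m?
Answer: -1781/1142 ≈ -1.5595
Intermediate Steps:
k(m) = 1
j(c, y) = -639/1142 (j(c, y) = 639*(-1/1142) = -639/1142)
j(-1359, M) - k(-71) = -639/1142 - 1*1 = -639/1142 - 1 = -1781/1142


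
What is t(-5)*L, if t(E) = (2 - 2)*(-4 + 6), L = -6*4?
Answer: 0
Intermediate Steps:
L = -24
t(E) = 0 (t(E) = 0*2 = 0)
t(-5)*L = 0*(-24) = 0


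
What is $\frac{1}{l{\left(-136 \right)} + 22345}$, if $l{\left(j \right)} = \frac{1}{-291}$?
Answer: $\frac{291}{6502394} \approx 4.4753 \cdot 10^{-5}$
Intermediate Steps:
$l{\left(j \right)} = - \frac{1}{291}$
$\frac{1}{l{\left(-136 \right)} + 22345} = \frac{1}{- \frac{1}{291} + 22345} = \frac{1}{\frac{6502394}{291}} = \frac{291}{6502394}$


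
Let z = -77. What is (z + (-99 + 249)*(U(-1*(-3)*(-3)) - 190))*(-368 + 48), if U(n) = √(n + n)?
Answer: 9144640 - 144000*I*√2 ≈ 9.1446e+6 - 2.0365e+5*I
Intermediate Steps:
U(n) = √2*√n (U(n) = √(2*n) = √2*√n)
(z + (-99 + 249)*(U(-1*(-3)*(-3)) - 190))*(-368 + 48) = (-77 + (-99 + 249)*(√2*√(-1*(-3)*(-3)) - 190))*(-368 + 48) = (-77 + 150*(√2*√(3*(-3)) - 190))*(-320) = (-77 + 150*(√2*√(-9) - 190))*(-320) = (-77 + 150*(√2*(3*I) - 190))*(-320) = (-77 + 150*(3*I*√2 - 190))*(-320) = (-77 + 150*(-190 + 3*I*√2))*(-320) = (-77 + (-28500 + 450*I*√2))*(-320) = (-28577 + 450*I*√2)*(-320) = 9144640 - 144000*I*√2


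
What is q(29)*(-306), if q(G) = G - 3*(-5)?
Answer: -13464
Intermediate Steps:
q(G) = 15 + G (q(G) = G + 15 = 15 + G)
q(29)*(-306) = (15 + 29)*(-306) = 44*(-306) = -13464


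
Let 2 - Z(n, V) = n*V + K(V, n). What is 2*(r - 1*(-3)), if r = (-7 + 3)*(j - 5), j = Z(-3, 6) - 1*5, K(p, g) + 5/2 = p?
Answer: -46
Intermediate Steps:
K(p, g) = -5/2 + p
Z(n, V) = 9/2 - V - V*n (Z(n, V) = 2 - (n*V + (-5/2 + V)) = 2 - (V*n + (-5/2 + V)) = 2 - (-5/2 + V + V*n) = 2 + (5/2 - V - V*n) = 9/2 - V - V*n)
j = 23/2 (j = (9/2 - 1*6 - 1*6*(-3)) - 1*5 = (9/2 - 6 + 18) - 5 = 33/2 - 5 = 23/2 ≈ 11.500)
r = -26 (r = (-7 + 3)*(23/2 - 5) = -4*13/2 = -26)
2*(r - 1*(-3)) = 2*(-26 - 1*(-3)) = 2*(-26 + 3) = 2*(-23) = -46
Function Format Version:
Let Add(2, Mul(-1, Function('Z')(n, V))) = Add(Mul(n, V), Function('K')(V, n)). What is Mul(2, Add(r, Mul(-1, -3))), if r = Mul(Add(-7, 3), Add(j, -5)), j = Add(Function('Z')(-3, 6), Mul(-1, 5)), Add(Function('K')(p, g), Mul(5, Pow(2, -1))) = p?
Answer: -46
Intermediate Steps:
Function('K')(p, g) = Add(Rational(-5, 2), p)
Function('Z')(n, V) = Add(Rational(9, 2), Mul(-1, V), Mul(-1, V, n)) (Function('Z')(n, V) = Add(2, Mul(-1, Add(Mul(n, V), Add(Rational(-5, 2), V)))) = Add(2, Mul(-1, Add(Mul(V, n), Add(Rational(-5, 2), V)))) = Add(2, Mul(-1, Add(Rational(-5, 2), V, Mul(V, n)))) = Add(2, Add(Rational(5, 2), Mul(-1, V), Mul(-1, V, n))) = Add(Rational(9, 2), Mul(-1, V), Mul(-1, V, n)))
j = Rational(23, 2) (j = Add(Add(Rational(9, 2), Mul(-1, 6), Mul(-1, 6, -3)), Mul(-1, 5)) = Add(Add(Rational(9, 2), -6, 18), -5) = Add(Rational(33, 2), -5) = Rational(23, 2) ≈ 11.500)
r = -26 (r = Mul(Add(-7, 3), Add(Rational(23, 2), -5)) = Mul(-4, Rational(13, 2)) = -26)
Mul(2, Add(r, Mul(-1, -3))) = Mul(2, Add(-26, Mul(-1, -3))) = Mul(2, Add(-26, 3)) = Mul(2, -23) = -46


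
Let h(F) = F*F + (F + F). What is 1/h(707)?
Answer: 1/501263 ≈ 1.9950e-6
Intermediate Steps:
h(F) = F² + 2*F
1/h(707) = 1/(707*(2 + 707)) = 1/(707*709) = 1/501263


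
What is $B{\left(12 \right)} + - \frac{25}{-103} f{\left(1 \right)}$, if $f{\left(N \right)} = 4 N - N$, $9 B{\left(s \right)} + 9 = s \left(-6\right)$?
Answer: $- \frac{852}{103} \approx -8.2719$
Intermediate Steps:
$B{\left(s \right)} = -1 - \frac{2 s}{3}$ ($B{\left(s \right)} = -1 + \frac{s \left(-6\right)}{9} = -1 + \frac{\left(-6\right) s}{9} = -1 - \frac{2 s}{3}$)
$f{\left(N \right)} = 3 N$
$B{\left(12 \right)} + - \frac{25}{-103} f{\left(1 \right)} = \left(-1 - 8\right) + - \frac{25}{-103} \cdot 3 \cdot 1 = \left(-1 - 8\right) + \left(-25\right) \left(- \frac{1}{103}\right) 3 = -9 + \frac{25}{103} \cdot 3 = -9 + \frac{75}{103} = - \frac{852}{103}$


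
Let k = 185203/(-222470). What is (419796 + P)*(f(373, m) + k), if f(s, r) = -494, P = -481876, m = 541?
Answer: 683410057664/22247 ≈ 3.0719e+7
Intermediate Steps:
k = -185203/222470 (k = 185203*(-1/222470) = -185203/222470 ≈ -0.83249)
(419796 + P)*(f(373, m) + k) = (419796 - 481876)*(-494 - 185203/222470) = -62080*(-110085383/222470) = 683410057664/22247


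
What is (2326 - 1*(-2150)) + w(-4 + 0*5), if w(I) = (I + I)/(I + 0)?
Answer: 4478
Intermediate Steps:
w(I) = 2 (w(I) = (2*I)/I = 2)
(2326 - 1*(-2150)) + w(-4 + 0*5) = (2326 - 1*(-2150)) + 2 = (2326 + 2150) + 2 = 4476 + 2 = 4478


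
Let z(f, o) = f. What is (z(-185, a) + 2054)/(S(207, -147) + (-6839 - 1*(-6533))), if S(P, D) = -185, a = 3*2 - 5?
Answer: -1869/491 ≈ -3.8065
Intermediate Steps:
a = 1 (a = 6 - 5 = 1)
(z(-185, a) + 2054)/(S(207, -147) + (-6839 - 1*(-6533))) = (-185 + 2054)/(-185 + (-6839 - 1*(-6533))) = 1869/(-185 + (-6839 + 6533)) = 1869/(-185 - 306) = 1869/(-491) = 1869*(-1/491) = -1869/491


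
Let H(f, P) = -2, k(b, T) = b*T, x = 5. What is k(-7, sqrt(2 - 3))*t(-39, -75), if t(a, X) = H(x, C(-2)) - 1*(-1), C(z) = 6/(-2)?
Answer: 7*I ≈ 7.0*I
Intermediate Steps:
k(b, T) = T*b
C(z) = -3 (C(z) = 6*(-1/2) = -3)
t(a, X) = -1 (t(a, X) = -2 - 1*(-1) = -2 + 1 = -1)
k(-7, sqrt(2 - 3))*t(-39, -75) = (sqrt(2 - 3)*(-7))*(-1) = (sqrt(-1)*(-7))*(-1) = (I*(-7))*(-1) = -7*I*(-1) = 7*I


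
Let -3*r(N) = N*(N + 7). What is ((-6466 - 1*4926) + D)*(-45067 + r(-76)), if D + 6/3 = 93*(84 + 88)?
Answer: -215442630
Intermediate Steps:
r(N) = -N*(7 + N)/3 (r(N) = -N*(N + 7)/3 = -N*(7 + N)/3)
D = 15994 (D = -2 + 93*(84 + 88) = -2 + 93*172 = -2 + 15996 = 15994)
((-6466 - 1*4926) + D)*(-45067 + r(-76)) = ((-6466 - 1*4926) + 15994)*(-45067 - ⅓*(-76)*(7 - 76)) = ((-6466 - 4926) + 15994)*(-45067 - ⅓*(-76)*(-69)) = (-11392 + 15994)*(-45067 - 1748) = 4602*(-46815) = -215442630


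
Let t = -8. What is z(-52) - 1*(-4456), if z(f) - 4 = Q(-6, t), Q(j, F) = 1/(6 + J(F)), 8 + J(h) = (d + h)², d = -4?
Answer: 633321/142 ≈ 4460.0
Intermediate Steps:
J(h) = -8 + (-4 + h)²
Q(j, F) = 1/(-2 + (-4 + F)²) (Q(j, F) = 1/(6 + (-8 + (-4 + F)²)) = 1/(-2 + (-4 + F)²))
z(f) = 569/142 (z(f) = 4 + 1/(-2 + (-4 - 8)²) = 4 + 1/(-2 + (-12)²) = 4 + 1/(-2 + 144) = 4 + 1/142 = 569/142)
z(-52) - 1*(-4456) = 569/142 - 1*(-4456) = 569/142 + 4456 = 633321/142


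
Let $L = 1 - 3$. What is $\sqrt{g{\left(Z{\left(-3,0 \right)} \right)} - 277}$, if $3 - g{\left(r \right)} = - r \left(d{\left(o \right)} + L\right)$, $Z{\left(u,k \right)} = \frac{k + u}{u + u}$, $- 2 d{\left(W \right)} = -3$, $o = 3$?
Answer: $\frac{i \sqrt{1097}}{2} \approx 16.56 i$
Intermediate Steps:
$L = -2$
$d{\left(W \right)} = \frac{3}{2}$ ($d{\left(W \right)} = \left(- \frac{1}{2}\right) \left(-3\right) = \frac{3}{2}$)
$Z{\left(u,k \right)} = \frac{k + u}{2 u}$
$g{\left(r \right)} = 3 - \frac{r}{2}$ ($g{\left(r \right)} = 3 - - r \left(\frac{3}{2} - 2\right) = 3 - - \frac{r \left(-1\right)}{2} = 3 - - \frac{\left(-1\right) r}{2} = 3 - \frac{r}{2}$)
$\sqrt{g{\left(Z{\left(-3,0 \right)} \right)} - 277} = \sqrt{\left(3 - \frac{\frac{1}{2} \frac{1}{-3} \left(0 - 3\right)}{2}\right) - 277} = \sqrt{\left(3 - \frac{\frac{1}{2} \left(- \frac{1}{3}\right) \left(-3\right)}{2}\right) - 277} = \sqrt{\left(3 - \frac{1}{4}\right) - 277} = \sqrt{\frac{11}{4} - 277} = \sqrt{- \frac{1097}{4}} = \frac{i \sqrt{1097}}{2}$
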